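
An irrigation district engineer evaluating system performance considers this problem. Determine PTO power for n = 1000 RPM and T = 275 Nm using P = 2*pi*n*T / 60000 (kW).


P = 2*pi*n*T / 60000
  = 2*pi * 1000 * 275 / 60000
  = 1727875.96 / 60000
  = 28.80 kW


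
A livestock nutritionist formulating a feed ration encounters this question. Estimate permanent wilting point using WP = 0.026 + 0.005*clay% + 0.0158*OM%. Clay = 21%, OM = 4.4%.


WP = 0.026 + 0.005*21 + 0.0158*4.4
   = 0.026 + 0.1050 + 0.0695
   = 0.2005


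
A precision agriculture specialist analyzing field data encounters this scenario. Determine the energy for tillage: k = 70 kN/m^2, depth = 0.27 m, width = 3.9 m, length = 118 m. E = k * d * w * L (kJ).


E = k * d * w * L
  = 70 * 0.27 * 3.9 * 118
  = 8697.78 kJ


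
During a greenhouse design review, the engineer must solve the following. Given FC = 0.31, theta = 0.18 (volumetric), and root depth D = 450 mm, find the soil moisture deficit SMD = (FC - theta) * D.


SMD = (FC - theta) * D
    = (0.31 - 0.18) * 450
    = 0.130 * 450
    = 58.50 mm


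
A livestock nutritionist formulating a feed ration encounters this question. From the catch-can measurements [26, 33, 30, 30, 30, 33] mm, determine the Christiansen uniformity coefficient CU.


xbar = 182 / 6 = 30.333
sum|xi - xbar| = 10.667
CU = 100 * (1 - 10.667 / (6 * 30.333))
   = 100 * (1 - 0.0586)
   = 94.14%


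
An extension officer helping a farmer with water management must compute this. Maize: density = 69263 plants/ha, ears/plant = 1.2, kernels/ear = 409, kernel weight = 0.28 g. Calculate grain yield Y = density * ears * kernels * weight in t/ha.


Y = density * ears * kernels * kw
  = 69263 * 1.2 * 409 * 0.28 g/ha
  = 9518398.51 g/ha
  = 9518.40 kg/ha = 9.52 t/ha


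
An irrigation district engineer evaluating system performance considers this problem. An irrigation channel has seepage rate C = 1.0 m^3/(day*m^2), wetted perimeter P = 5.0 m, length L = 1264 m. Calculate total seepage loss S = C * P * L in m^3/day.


S = C * P * L
  = 1.0 * 5.0 * 1264
  = 6320 m^3/day


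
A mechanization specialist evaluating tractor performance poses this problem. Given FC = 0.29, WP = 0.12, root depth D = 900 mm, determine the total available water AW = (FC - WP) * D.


AW = (FC - WP) * D
   = (0.29 - 0.12) * 900
   = 0.17 * 900
   = 153 mm


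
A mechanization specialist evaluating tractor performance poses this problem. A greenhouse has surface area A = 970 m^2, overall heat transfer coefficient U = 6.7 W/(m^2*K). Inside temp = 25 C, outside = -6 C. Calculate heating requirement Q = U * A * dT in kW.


dT = 25 - (-6) = 31 K
Q = U * A * dT
  = 6.7 * 970 * 31
  = 201469 W = 201.47 kW


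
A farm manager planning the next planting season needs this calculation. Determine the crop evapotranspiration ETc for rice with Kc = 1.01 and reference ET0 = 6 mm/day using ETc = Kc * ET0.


ETc = Kc * ET0
    = 1.01 * 6
    = 6.06 mm/day


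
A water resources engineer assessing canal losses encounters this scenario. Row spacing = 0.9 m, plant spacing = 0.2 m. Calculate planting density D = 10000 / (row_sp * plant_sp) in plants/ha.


D = 10000 / (row_sp * plant_sp)
  = 10000 / (0.9 * 0.2)
  = 10000 / 0.1800
  = 55555.56 plants/ha


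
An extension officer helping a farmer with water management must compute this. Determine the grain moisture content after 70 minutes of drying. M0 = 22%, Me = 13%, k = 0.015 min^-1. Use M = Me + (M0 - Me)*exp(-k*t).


M = Me + (M0 - Me) * e^(-k*t)
  = 13 + (22 - 13) * e^(-0.015*70)
  = 13 + 9 * e^(-1.050)
  = 13 + 9 * 0.34994
  = 13 + 3.1494
  = 16.15%


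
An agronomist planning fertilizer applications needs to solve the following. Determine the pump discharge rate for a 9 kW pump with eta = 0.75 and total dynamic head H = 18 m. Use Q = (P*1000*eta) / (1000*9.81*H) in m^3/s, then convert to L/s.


Q = (P * 1000 * eta) / (rho * g * H)
  = (9 * 1000 * 0.75) / (1000 * 9.81 * 18)
  = 6750 / 176580
  = 0.03823 m^3/s = 38.23 L/s


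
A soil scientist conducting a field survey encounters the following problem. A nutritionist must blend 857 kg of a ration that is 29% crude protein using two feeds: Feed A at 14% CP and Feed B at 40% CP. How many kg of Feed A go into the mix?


parts_A = CP_b - target = 40 - 29 = 11
parts_B = target - CP_a = 29 - 14 = 15
total_parts = 11 + 15 = 26
Feed A = 857 * 11 / 26 = 362.58 kg
Feed B = 857 * 15 / 26 = 494.42 kg

362.58 kg


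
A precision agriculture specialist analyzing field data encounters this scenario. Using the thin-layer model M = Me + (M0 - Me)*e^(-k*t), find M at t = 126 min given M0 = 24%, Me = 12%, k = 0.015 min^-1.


M = Me + (M0 - Me) * e^(-k*t)
  = 12 + (24 - 12) * e^(-0.015*126)
  = 12 + 12 * e^(-1.890)
  = 12 + 12 * 0.15107
  = 12 + 1.8129
  = 13.81%


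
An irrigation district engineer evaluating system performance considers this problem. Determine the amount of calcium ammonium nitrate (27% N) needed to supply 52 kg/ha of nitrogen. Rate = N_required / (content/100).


Rate = N_required / (N_content / 100)
     = 52 / (27 / 100)
     = 52 / 0.27
     = 192.59 kg/ha


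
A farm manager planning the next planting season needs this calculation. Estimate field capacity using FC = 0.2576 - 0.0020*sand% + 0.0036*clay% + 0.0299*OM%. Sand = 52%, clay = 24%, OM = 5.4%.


FC = 0.2576 - 0.0020*52 + 0.0036*24 + 0.0299*5.4
   = 0.2576 - 0.1040 + 0.0864 + 0.1615
   = 0.4015


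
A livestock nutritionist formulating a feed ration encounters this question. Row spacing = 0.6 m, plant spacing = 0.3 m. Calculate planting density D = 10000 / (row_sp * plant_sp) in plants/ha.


D = 10000 / (row_sp * plant_sp)
  = 10000 / (0.6 * 0.3)
  = 10000 / 0.1800
  = 55555.56 plants/ha


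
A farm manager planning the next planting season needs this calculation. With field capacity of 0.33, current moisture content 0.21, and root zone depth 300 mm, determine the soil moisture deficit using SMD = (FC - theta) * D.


SMD = (FC - theta) * D
    = (0.33 - 0.21) * 300
    = 0.120 * 300
    = 36 mm


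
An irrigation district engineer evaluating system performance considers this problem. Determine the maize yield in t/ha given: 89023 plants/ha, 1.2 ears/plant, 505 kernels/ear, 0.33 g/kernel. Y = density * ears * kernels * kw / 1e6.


Y = density * ears * kernels * kw
  = 89023 * 1.2 * 505 * 0.33 g/ha
  = 17802819.54 g/ha
  = 17802.82 kg/ha = 17.80 t/ha


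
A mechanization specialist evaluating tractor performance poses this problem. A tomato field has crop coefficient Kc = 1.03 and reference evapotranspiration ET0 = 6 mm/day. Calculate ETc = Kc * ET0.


ETc = Kc * ET0
    = 1.03 * 6
    = 6.18 mm/day


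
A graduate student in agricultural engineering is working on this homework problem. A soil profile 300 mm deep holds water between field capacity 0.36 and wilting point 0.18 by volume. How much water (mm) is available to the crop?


AW = (FC - WP) * D
   = (0.36 - 0.18) * 300
   = 0.18 * 300
   = 54 mm


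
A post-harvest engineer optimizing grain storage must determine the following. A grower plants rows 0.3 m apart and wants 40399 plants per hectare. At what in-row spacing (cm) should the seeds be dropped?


spacing = 10000 / (row_sp * density)
        = 10000 / (0.3 * 40399)
        = 10000 / 12119.70
        = 0.82510 m = 82.51 cm


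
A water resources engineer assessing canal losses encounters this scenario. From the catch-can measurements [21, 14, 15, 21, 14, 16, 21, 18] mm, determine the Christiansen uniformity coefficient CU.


xbar = 140 / 8 = 17.500
sum|xi - xbar| = 22
CU = 100 * (1 - 22 / (8 * 17.500))
   = 100 * (1 - 0.1571)
   = 84.29%


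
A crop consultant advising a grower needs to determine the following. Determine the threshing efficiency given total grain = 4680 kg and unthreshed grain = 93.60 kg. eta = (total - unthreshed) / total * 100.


eta = (total - unthreshed) / total * 100
    = (4680 - 93.60) / 4680 * 100
    = 4586.40 / 4680 * 100
    = 98%


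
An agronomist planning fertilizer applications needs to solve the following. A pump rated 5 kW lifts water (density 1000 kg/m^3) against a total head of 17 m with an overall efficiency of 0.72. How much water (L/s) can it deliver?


Q = (P * 1000 * eta) / (rho * g * H)
  = (5 * 1000 * 0.72) / (1000 * 9.81 * 17)
  = 3600 / 166770
  = 0.02159 m^3/s = 21.59 L/s


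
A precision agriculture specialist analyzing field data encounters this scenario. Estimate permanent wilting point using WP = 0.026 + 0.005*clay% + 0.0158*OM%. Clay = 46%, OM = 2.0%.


WP = 0.026 + 0.005*46 + 0.0158*2.0
   = 0.026 + 0.2300 + 0.0316
   = 0.2876


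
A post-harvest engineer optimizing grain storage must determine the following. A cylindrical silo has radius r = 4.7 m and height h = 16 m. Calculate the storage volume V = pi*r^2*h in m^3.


V = pi * r^2 * h
  = pi * 4.7^2 * 16
  = pi * 22.09 * 16
  = 1110.36 m^3


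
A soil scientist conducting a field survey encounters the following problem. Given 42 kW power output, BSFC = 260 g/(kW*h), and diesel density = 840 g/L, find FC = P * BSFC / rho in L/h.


FC = P * BSFC / rho_fuel
   = 42 * 260 / 840
   = 10920 / 840
   = 13 L/h


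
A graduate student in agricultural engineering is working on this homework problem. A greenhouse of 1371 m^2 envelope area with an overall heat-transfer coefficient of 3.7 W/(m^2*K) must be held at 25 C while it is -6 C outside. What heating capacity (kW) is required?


dT = 25 - (-6) = 31 K
Q = U * A * dT
  = 3.7 * 1371 * 31
  = 157253.70 W = 157.25 kW


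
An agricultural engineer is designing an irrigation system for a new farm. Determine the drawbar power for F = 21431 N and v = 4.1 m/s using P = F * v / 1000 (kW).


P = F * v / 1000
  = 21431 * 4.1 / 1000
  = 87867.10 / 1000
  = 87.87 kW


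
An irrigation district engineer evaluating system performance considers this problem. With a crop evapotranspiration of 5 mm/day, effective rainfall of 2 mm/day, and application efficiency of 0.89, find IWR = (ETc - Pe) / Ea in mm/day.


IWR = (ETc - Pe) / Ea
    = (5 - 2) / 0.89
    = 3 / 0.89
    = 3.37 mm/day


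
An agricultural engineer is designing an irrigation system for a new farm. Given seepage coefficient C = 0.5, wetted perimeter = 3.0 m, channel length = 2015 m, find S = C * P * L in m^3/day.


S = C * P * L
  = 0.5 * 3.0 * 2015
  = 3022.50 m^3/day


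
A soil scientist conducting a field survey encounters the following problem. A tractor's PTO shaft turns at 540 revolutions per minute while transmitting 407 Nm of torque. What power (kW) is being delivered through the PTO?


P = 2*pi*n*T / 60000
  = 2*pi * 540 * 407 / 60000
  = 1380918.47 / 60000
  = 23.02 kW


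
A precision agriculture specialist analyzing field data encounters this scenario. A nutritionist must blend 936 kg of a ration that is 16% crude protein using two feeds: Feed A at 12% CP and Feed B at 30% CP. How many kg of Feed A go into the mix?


parts_A = CP_b - target = 30 - 16 = 14
parts_B = target - CP_a = 16 - 12 = 4
total_parts = 14 + 4 = 18
Feed A = 936 * 14 / 18 = 728 kg
Feed B = 936 * 4 / 18 = 208 kg

728 kg


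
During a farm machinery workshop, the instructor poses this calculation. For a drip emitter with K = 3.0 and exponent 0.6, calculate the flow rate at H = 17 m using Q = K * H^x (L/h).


Q = K * H^x
  = 3.0 * 17^0.6
  = 3.0 * 5.4736
  = 16.42 L/h


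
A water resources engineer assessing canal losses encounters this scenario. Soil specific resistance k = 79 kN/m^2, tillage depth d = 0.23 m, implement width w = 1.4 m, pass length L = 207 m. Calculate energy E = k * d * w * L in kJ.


E = k * d * w * L
  = 79 * 0.23 * 1.4 * 207
  = 5265.67 kJ


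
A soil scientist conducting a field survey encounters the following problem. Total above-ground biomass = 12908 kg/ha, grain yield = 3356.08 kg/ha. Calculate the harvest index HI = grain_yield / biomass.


HI = grain_yield / biomass
   = 3356.08 / 12908
   = 0.26


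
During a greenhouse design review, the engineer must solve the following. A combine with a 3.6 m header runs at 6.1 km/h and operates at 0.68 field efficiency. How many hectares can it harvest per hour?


C = w * v * eta_f / 10
  = 3.6 * 6.1 * 0.68 / 10
  = 14.93 / 10
  = 1.49 ha/h


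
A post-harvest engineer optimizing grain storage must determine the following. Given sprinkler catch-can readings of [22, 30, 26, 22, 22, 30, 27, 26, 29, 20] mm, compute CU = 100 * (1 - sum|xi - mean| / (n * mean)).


xbar = 254 / 10 = 25.400
sum|xi - xbar| = 31.200
CU = 100 * (1 - 31.200 / (10 * 25.400))
   = 100 * (1 - 0.1228)
   = 87.72%


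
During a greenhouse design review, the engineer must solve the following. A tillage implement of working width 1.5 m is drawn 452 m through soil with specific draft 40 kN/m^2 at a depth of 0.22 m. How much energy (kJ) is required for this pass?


E = k * d * w * L
  = 40 * 0.22 * 1.5 * 452
  = 5966.40 kJ


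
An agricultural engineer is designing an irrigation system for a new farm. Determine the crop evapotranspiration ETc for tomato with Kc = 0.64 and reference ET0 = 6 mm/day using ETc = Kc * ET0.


ETc = Kc * ET0
    = 0.64 * 6
    = 3.84 mm/day


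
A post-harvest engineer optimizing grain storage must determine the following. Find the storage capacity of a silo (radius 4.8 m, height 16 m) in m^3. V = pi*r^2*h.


V = pi * r^2 * h
  = pi * 4.8^2 * 16
  = pi * 23.04 * 16
  = 1158.12 m^3


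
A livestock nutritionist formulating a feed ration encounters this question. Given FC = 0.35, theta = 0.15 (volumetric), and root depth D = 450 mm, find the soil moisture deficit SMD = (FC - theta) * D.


SMD = (FC - theta) * D
    = (0.35 - 0.15) * 450
    = 0.200 * 450
    = 90 mm


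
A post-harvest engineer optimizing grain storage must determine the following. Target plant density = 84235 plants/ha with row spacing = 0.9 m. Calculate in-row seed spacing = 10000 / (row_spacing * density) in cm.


spacing = 10000 / (row_sp * density)
        = 10000 / (0.9 * 84235)
        = 10000 / 75811.50
        = 0.13191 m = 13.19 cm


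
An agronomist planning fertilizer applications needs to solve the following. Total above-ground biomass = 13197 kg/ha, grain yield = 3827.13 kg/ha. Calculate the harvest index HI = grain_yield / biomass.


HI = grain_yield / biomass
   = 3827.13 / 13197
   = 0.29


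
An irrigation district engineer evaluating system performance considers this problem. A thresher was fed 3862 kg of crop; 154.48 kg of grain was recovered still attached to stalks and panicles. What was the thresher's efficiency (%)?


eta = (total - unthreshed) / total * 100
    = (3862 - 154.48) / 3862 * 100
    = 3707.52 / 3862 * 100
    = 96%


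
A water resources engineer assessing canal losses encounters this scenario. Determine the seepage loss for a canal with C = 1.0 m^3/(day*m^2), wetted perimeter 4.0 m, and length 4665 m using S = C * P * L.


S = C * P * L
  = 1.0 * 4.0 * 4665
  = 18660 m^3/day


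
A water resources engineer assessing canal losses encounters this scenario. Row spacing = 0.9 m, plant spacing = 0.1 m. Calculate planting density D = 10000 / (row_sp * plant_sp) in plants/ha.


D = 10000 / (row_sp * plant_sp)
  = 10000 / (0.9 * 0.1)
  = 10000 / 0.0900
  = 111111.11 plants/ha


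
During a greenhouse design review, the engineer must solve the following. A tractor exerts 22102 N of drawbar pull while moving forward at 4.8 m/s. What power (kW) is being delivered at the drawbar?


P = F * v / 1000
  = 22102 * 4.8 / 1000
  = 106089.60 / 1000
  = 106.09 kW


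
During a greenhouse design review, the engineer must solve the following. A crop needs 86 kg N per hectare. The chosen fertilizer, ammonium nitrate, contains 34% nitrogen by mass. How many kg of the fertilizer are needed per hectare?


Rate = N_required / (N_content / 100)
     = 86 / (34 / 100)
     = 86 / 0.34
     = 252.94 kg/ha


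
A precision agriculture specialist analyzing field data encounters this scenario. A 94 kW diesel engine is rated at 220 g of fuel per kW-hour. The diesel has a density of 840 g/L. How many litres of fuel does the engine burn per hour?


FC = P * BSFC / rho_fuel
   = 94 * 220 / 840
   = 20680 / 840
   = 24.62 L/h


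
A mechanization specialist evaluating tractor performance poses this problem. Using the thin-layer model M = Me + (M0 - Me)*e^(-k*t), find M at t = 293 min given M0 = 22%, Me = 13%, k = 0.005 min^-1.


M = Me + (M0 - Me) * e^(-k*t)
  = 13 + (22 - 13) * e^(-0.005*293)
  = 13 + 9 * e^(-1.465)
  = 13 + 9 * 0.23108
  = 13 + 2.0797
  = 15.08%


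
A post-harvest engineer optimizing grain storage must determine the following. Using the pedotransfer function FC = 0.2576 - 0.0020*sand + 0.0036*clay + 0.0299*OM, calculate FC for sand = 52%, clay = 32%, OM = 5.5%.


FC = 0.2576 - 0.0020*52 + 0.0036*32 + 0.0299*5.5
   = 0.2576 - 0.1040 + 0.1152 + 0.1645
   = 0.4333


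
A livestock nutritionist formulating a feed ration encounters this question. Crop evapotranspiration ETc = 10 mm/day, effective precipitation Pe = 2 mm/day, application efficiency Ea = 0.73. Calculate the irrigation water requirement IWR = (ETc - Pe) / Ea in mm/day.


IWR = (ETc - Pe) / Ea
    = (10 - 2) / 0.73
    = 8 / 0.73
    = 10.96 mm/day


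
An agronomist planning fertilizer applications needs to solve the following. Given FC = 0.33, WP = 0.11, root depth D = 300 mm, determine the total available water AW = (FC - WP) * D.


AW = (FC - WP) * D
   = (0.33 - 0.11) * 300
   = 0.22 * 300
   = 66 mm


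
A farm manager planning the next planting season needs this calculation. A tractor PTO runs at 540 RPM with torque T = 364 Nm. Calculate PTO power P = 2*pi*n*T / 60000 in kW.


P = 2*pi*n*T / 60000
  = 2*pi * 540 * 364 / 60000
  = 1235022.90 / 60000
  = 20.58 kW


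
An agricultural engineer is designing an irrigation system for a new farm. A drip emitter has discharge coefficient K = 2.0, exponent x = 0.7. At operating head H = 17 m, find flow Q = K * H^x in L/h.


Q = K * H^x
  = 2.0 * 17^0.7
  = 2.0 * 7.2663
  = 14.53 L/h


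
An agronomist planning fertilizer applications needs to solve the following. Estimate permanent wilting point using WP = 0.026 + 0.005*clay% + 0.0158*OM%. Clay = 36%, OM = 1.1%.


WP = 0.026 + 0.005*36 + 0.0158*1.1
   = 0.026 + 0.1800 + 0.0174
   = 0.2234


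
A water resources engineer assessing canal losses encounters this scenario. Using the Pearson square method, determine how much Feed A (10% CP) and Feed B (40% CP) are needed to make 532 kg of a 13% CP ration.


parts_A = CP_b - target = 40 - 13 = 27
parts_B = target - CP_a = 13 - 10 = 3
total_parts = 27 + 3 = 30
Feed A = 532 * 27 / 30 = 478.80 kg
Feed B = 532 * 3 / 30 = 53.20 kg

478.80 kg


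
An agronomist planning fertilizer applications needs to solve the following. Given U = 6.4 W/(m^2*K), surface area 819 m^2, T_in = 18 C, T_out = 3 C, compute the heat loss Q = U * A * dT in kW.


dT = 18 - (3) = 15 K
Q = U * A * dT
  = 6.4 * 819 * 15
  = 78624 W = 78.62 kW


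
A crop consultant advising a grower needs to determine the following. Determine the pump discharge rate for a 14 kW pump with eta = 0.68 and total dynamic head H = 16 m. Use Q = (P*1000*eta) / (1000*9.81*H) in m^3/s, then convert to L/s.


Q = (P * 1000 * eta) / (rho * g * H)
  = (14 * 1000 * 0.68) / (1000 * 9.81 * 16)
  = 9520 / 156960
  = 0.06065 m^3/s = 60.65 L/s


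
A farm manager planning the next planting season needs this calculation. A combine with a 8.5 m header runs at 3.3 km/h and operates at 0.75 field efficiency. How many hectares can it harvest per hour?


C = w * v * eta_f / 10
  = 8.5 * 3.3 * 0.75 / 10
  = 21.04 / 10
  = 2.10 ha/h


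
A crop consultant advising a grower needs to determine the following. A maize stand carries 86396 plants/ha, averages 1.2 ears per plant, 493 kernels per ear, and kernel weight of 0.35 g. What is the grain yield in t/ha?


Y = density * ears * kernels * kw
  = 86396 * 1.2 * 493 * 0.35 g/ha
  = 17889155.76 g/ha
  = 17889.16 kg/ha = 17.89 t/ha


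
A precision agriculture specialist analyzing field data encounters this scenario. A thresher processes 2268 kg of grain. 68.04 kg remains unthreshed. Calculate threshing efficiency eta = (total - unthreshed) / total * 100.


eta = (total - unthreshed) / total * 100
    = (2268 - 68.04) / 2268 * 100
    = 2199.96 / 2268 * 100
    = 97%


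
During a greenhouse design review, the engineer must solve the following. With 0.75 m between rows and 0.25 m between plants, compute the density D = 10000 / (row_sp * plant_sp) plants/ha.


D = 10000 / (row_sp * plant_sp)
  = 10000 / (0.75 * 0.25)
  = 10000 / 0.1875
  = 53333.33 plants/ha


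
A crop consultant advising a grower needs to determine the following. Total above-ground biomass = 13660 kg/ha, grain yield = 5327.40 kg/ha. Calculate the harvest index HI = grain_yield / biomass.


HI = grain_yield / biomass
   = 5327.40 / 13660
   = 0.39


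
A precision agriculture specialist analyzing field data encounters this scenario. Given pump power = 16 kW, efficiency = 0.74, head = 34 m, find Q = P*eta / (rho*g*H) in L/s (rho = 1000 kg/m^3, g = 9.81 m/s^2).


Q = (P * 1000 * eta) / (rho * g * H)
  = (16 * 1000 * 0.74) / (1000 * 9.81 * 34)
  = 11840 / 333540
  = 0.03550 m^3/s = 35.50 L/s


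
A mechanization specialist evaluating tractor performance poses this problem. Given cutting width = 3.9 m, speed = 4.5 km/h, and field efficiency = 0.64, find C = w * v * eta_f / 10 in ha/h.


C = w * v * eta_f / 10
  = 3.9 * 4.5 * 0.64 / 10
  = 11.23 / 10
  = 1.12 ha/h


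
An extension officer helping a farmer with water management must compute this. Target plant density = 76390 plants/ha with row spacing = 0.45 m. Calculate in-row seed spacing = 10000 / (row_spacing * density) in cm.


spacing = 10000 / (row_sp * density)
        = 10000 / (0.45 * 76390)
        = 10000 / 34375.50
        = 0.29090 m = 29.09 cm


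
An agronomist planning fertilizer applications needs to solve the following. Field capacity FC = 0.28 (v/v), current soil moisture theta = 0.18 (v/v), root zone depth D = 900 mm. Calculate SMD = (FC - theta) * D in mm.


SMD = (FC - theta) * D
    = (0.28 - 0.18) * 900
    = 0.100 * 900
    = 90 mm


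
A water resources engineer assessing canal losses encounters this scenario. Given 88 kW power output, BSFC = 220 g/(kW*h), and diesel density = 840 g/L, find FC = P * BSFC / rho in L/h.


FC = P * BSFC / rho_fuel
   = 88 * 220 / 840
   = 19360 / 840
   = 23.05 L/h


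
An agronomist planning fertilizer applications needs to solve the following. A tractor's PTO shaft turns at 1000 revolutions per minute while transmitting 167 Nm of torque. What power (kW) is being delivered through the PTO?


P = 2*pi*n*T / 60000
  = 2*pi * 1000 * 167 / 60000
  = 1049291.95 / 60000
  = 17.49 kW


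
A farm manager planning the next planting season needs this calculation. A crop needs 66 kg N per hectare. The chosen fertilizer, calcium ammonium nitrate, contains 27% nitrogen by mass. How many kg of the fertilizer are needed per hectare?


Rate = N_required / (N_content / 100)
     = 66 / (27 / 100)
     = 66 / 0.27
     = 244.44 kg/ha


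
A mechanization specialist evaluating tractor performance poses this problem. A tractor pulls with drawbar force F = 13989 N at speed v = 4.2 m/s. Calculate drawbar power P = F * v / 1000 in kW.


P = F * v / 1000
  = 13989 * 4.2 / 1000
  = 58753.80 / 1000
  = 58.75 kW


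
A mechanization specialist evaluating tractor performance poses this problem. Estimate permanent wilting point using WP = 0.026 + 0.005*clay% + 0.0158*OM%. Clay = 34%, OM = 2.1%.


WP = 0.026 + 0.005*34 + 0.0158*2.1
   = 0.026 + 0.1700 + 0.0332
   = 0.2292


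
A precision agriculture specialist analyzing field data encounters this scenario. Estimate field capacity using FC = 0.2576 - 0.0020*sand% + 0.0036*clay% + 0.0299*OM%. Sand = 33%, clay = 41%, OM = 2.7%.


FC = 0.2576 - 0.0020*33 + 0.0036*41 + 0.0299*2.7
   = 0.2576 - 0.0660 + 0.1476 + 0.0807
   = 0.4199


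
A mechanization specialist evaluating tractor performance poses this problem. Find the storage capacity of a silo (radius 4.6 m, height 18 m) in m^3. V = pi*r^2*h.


V = pi * r^2 * h
  = pi * 4.6^2 * 18
  = pi * 21.16 * 18
  = 1196.57 m^3


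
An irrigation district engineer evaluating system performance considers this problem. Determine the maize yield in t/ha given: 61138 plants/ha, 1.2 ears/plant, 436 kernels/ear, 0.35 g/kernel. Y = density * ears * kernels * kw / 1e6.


Y = density * ears * kernels * kw
  = 61138 * 1.2 * 436 * 0.35 g/ha
  = 11195590.56 g/ha
  = 11195.59 kg/ha = 11.20 t/ha


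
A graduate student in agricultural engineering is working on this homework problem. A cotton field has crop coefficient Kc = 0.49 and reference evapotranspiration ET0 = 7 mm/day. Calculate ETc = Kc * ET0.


ETc = Kc * ET0
    = 0.49 * 7
    = 3.43 mm/day


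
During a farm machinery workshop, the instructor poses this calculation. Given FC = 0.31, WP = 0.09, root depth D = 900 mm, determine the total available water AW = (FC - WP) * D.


AW = (FC - WP) * D
   = (0.31 - 0.09) * 900
   = 0.22 * 900
   = 198 mm


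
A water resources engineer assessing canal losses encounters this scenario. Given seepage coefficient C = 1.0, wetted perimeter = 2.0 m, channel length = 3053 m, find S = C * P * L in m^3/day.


S = C * P * L
  = 1.0 * 2.0 * 3053
  = 6106 m^3/day


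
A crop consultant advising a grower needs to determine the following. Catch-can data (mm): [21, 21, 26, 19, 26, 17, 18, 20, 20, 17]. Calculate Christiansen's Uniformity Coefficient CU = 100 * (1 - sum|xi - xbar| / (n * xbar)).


xbar = 205 / 10 = 20.500
sum|xi - xbar| = 24
CU = 100 * (1 - 24 / (10 * 20.500))
   = 100 * (1 - 0.1171)
   = 88.29%


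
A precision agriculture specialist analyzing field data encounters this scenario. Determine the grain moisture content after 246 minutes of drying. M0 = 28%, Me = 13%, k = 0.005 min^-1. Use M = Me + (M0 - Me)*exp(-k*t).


M = Me + (M0 - Me) * e^(-k*t)
  = 13 + (28 - 13) * e^(-0.005*246)
  = 13 + 15 * e^(-1.230)
  = 13 + 15 * 0.29229
  = 13 + 4.3844
  = 17.38%


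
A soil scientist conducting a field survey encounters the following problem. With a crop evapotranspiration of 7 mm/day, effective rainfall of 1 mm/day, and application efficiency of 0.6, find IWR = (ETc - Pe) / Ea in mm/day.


IWR = (ETc - Pe) / Ea
    = (7 - 1) / 0.6
    = 6 / 0.6
    = 10 mm/day


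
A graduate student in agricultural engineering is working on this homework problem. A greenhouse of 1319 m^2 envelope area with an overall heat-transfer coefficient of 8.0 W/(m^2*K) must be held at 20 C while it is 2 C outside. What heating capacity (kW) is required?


dT = 20 - (2) = 18 K
Q = U * A * dT
  = 8.0 * 1319 * 18
  = 189936 W = 189.94 kW


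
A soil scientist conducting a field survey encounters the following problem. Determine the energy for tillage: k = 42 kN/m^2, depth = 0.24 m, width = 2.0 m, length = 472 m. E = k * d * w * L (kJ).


E = k * d * w * L
  = 42 * 0.24 * 2.0 * 472
  = 9515.52 kJ


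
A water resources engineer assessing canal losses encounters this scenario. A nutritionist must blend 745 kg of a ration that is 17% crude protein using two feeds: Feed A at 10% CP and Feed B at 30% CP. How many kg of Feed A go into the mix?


parts_A = CP_b - target = 30 - 17 = 13
parts_B = target - CP_a = 17 - 10 = 7
total_parts = 13 + 7 = 20
Feed A = 745 * 13 / 20 = 484.25 kg
Feed B = 745 * 7 / 20 = 260.75 kg

484.25 kg


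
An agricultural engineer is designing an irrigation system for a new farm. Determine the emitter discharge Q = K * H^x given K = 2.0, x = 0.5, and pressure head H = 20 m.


Q = K * H^x
  = 2.0 * 20^0.5
  = 2.0 * 4.4721
  = 8.94 L/h


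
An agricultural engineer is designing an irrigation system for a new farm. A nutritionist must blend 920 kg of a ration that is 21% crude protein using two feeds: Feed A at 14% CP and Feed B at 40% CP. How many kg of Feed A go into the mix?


parts_A = CP_b - target = 40 - 21 = 19
parts_B = target - CP_a = 21 - 14 = 7
total_parts = 19 + 7 = 26
Feed A = 920 * 19 / 26 = 672.31 kg
Feed B = 920 * 7 / 26 = 247.69 kg

672.31 kg


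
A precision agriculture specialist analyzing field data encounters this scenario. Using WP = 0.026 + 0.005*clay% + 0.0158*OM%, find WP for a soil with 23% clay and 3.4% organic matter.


WP = 0.026 + 0.005*23 + 0.0158*3.4
   = 0.026 + 0.1150 + 0.0537
   = 0.1947


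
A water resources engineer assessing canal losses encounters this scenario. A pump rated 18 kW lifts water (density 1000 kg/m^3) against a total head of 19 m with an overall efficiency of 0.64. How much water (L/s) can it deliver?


Q = (P * 1000 * eta) / (rho * g * H)
  = (18 * 1000 * 0.64) / (1000 * 9.81 * 19)
  = 11520 / 186390
  = 0.06181 m^3/s = 61.81 L/s


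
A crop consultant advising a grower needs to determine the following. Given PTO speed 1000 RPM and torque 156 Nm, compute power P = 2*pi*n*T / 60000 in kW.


P = 2*pi*n*T / 60000
  = 2*pi * 1000 * 156 / 60000
  = 980176.91 / 60000
  = 16.34 kW


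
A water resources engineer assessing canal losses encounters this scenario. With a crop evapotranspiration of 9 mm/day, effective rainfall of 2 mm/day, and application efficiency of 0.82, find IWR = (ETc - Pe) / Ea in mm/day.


IWR = (ETc - Pe) / Ea
    = (9 - 2) / 0.82
    = 7 / 0.82
    = 8.54 mm/day


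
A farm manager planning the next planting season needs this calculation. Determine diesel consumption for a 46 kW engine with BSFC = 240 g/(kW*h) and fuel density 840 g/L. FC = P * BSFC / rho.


FC = P * BSFC / rho_fuel
   = 46 * 240 / 840
   = 11040 / 840
   = 13.14 L/h


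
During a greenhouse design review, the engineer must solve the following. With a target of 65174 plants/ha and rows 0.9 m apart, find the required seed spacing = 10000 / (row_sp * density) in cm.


spacing = 10000 / (row_sp * density)
        = 10000 / (0.9 * 65174)
        = 10000 / 58656.60
        = 0.17048 m = 17.05 cm


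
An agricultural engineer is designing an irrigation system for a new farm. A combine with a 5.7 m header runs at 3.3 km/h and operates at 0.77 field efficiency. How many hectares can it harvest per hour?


C = w * v * eta_f / 10
  = 5.7 * 3.3 * 0.77 / 10
  = 14.48 / 10
  = 1.45 ha/h


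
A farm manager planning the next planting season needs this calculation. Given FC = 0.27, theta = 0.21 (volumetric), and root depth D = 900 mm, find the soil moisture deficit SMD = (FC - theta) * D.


SMD = (FC - theta) * D
    = (0.27 - 0.21) * 900
    = 0.060 * 900
    = 54 mm


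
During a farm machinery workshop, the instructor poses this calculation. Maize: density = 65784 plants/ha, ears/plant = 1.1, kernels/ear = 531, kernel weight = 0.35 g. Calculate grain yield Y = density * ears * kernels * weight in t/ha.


Y = density * ears * kernels * kw
  = 65784 * 1.1 * 531 * 0.35 g/ha
  = 13448552.04 g/ha
  = 13448.55 kg/ha = 13.45 t/ha


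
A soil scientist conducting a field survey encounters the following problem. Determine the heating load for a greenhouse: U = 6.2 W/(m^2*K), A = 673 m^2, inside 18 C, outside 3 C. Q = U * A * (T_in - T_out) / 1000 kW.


dT = 18 - (3) = 15 K
Q = U * A * dT
  = 6.2 * 673 * 15
  = 62589 W = 62.59 kW


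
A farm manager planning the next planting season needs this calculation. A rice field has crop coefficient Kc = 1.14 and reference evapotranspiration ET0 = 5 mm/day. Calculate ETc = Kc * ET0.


ETc = Kc * ET0
    = 1.14 * 5
    = 5.70 mm/day


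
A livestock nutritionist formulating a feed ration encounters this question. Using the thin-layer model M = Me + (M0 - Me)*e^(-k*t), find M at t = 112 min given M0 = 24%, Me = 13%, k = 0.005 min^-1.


M = Me + (M0 - Me) * e^(-k*t)
  = 13 + (24 - 13) * e^(-0.005*112)
  = 13 + 11 * e^(-0.560)
  = 13 + 11 * 0.57121
  = 13 + 6.2833
  = 19.28%


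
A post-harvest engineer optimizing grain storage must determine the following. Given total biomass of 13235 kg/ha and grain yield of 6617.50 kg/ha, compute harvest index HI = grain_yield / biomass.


HI = grain_yield / biomass
   = 6617.50 / 13235
   = 0.50


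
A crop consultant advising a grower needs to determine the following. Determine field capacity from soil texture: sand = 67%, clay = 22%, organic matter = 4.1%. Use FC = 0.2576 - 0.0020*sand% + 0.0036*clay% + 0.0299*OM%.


FC = 0.2576 - 0.0020*67 + 0.0036*22 + 0.0299*4.1
   = 0.2576 - 0.1340 + 0.0792 + 0.1226
   = 0.3254


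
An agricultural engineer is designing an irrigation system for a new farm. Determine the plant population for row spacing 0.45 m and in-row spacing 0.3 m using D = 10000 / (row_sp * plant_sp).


D = 10000 / (row_sp * plant_sp)
  = 10000 / (0.45 * 0.3)
  = 10000 / 0.1350
  = 74074.07 plants/ha


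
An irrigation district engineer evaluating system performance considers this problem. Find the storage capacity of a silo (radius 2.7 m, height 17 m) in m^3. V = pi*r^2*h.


V = pi * r^2 * h
  = pi * 2.7^2 * 17
  = pi * 7.29 * 17
  = 389.34 m^3


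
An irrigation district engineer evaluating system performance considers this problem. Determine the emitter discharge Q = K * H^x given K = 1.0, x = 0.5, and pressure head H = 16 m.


Q = K * H^x
  = 1.0 * 16^0.5
  = 1.0 * 4
  = 4 L/h


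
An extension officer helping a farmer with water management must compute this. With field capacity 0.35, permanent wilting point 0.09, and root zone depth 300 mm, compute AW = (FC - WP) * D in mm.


AW = (FC - WP) * D
   = (0.35 - 0.09) * 300
   = 0.26 * 300
   = 78 mm


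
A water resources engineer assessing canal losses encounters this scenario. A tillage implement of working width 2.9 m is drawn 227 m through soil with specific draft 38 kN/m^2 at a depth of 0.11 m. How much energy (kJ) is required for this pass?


E = k * d * w * L
  = 38 * 0.11 * 2.9 * 227
  = 2751.69 kJ


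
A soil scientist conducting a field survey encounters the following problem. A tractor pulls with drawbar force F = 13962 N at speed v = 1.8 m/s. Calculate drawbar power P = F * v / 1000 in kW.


P = F * v / 1000
  = 13962 * 1.8 / 1000
  = 25131.60 / 1000
  = 25.13 kW


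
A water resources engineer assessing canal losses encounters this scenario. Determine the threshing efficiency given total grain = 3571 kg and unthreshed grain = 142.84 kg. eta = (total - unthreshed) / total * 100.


eta = (total - unthreshed) / total * 100
    = (3571 - 142.84) / 3571 * 100
    = 3428.16 / 3571 * 100
    = 96%


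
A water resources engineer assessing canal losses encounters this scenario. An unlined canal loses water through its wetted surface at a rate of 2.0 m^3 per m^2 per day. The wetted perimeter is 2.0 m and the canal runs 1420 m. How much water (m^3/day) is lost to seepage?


S = C * P * L
  = 2.0 * 2.0 * 1420
  = 5680 m^3/day


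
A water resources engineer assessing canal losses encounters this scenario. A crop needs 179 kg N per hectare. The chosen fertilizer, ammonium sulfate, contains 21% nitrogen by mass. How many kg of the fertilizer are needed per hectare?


Rate = N_required / (N_content / 100)
     = 179 / (21 / 100)
     = 179 / 0.21
     = 852.38 kg/ha


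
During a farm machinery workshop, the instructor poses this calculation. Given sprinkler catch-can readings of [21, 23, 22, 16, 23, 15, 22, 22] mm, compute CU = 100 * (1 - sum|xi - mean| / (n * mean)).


xbar = 164 / 8 = 20.500
sum|xi - xbar| = 20
CU = 100 * (1 - 20 / (8 * 20.500))
   = 100 * (1 - 0.1220)
   = 87.80%


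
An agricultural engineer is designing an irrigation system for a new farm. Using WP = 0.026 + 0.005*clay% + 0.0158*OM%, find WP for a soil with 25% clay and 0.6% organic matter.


WP = 0.026 + 0.005*25 + 0.0158*0.6
   = 0.026 + 0.1250 + 0.0095
   = 0.1605


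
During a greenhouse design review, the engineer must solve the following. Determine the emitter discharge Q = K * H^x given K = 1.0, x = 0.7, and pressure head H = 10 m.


Q = K * H^x
  = 1.0 * 10^0.7
  = 1.0 * 5.0119
  = 5.01 L/h


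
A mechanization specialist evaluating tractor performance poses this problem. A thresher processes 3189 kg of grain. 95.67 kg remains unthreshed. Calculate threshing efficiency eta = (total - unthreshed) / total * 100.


eta = (total - unthreshed) / total * 100
    = (3189 - 95.67) / 3189 * 100
    = 3093.33 / 3189 * 100
    = 97%


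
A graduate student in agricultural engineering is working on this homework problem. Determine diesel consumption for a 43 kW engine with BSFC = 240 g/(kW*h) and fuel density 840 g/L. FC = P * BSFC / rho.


FC = P * BSFC / rho_fuel
   = 43 * 240 / 840
   = 10320 / 840
   = 12.29 L/h


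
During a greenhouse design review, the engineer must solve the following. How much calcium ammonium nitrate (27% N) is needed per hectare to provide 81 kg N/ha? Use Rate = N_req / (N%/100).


Rate = N_required / (N_content / 100)
     = 81 / (27 / 100)
     = 81 / 0.27
     = 300 kg/ha


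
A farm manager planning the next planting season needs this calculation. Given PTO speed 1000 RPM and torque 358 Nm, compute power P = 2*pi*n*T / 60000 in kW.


P = 2*pi*n*T / 60000
  = 2*pi * 1000 * 358 / 60000
  = 2249380.34 / 60000
  = 37.49 kW


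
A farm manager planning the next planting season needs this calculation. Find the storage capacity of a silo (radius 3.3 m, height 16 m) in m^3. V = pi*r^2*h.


V = pi * r^2 * h
  = pi * 3.3^2 * 16
  = pi * 10.89 * 16
  = 547.39 m^3


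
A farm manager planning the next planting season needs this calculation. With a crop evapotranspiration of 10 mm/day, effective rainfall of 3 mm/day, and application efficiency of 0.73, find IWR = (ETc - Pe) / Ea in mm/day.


IWR = (ETc - Pe) / Ea
    = (10 - 3) / 0.73
    = 7 / 0.73
    = 9.59 mm/day


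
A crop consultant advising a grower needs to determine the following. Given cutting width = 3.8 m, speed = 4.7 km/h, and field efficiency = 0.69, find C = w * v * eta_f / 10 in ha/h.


C = w * v * eta_f / 10
  = 3.8 * 4.7 * 0.69 / 10
  = 12.32 / 10
  = 1.23 ha/h


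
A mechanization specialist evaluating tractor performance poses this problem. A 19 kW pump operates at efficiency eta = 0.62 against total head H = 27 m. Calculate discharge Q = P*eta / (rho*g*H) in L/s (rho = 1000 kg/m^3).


Q = (P * 1000 * eta) / (rho * g * H)
  = (19 * 1000 * 0.62) / (1000 * 9.81 * 27)
  = 11780 / 264870
  = 0.04447 m^3/s = 44.47 L/s


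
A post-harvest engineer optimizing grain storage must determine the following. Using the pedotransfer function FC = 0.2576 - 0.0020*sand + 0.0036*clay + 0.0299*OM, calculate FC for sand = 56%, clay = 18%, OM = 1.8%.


FC = 0.2576 - 0.0020*56 + 0.0036*18 + 0.0299*1.8
   = 0.2576 - 0.1120 + 0.0648 + 0.0538
   = 0.2642


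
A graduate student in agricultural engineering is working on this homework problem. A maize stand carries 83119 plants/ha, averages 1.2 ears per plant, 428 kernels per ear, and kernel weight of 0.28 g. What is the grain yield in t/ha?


Y = density * ears * kernels * kw
  = 83119 * 1.2 * 428 * 0.28 g/ha
  = 11953177.15 g/ha
  = 11953.18 kg/ha = 11.95 t/ha


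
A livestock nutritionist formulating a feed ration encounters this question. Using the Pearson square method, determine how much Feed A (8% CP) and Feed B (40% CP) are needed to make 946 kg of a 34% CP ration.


parts_A = CP_b - target = 40 - 34 = 6
parts_B = target - CP_a = 34 - 8 = 26
total_parts = 6 + 26 = 32
Feed A = 946 * 6 / 32 = 177.38 kg
Feed B = 946 * 26 / 32 = 768.63 kg

177.38 kg


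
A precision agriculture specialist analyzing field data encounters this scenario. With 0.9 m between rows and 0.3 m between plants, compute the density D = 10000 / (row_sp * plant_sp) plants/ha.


D = 10000 / (row_sp * plant_sp)
  = 10000 / (0.9 * 0.3)
  = 10000 / 0.2700
  = 37037.04 plants/ha
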